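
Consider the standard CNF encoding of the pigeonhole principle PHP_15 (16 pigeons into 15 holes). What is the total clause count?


The PHP encoding has two parts:
1) At-least-one-hole clauses: 16 (one per pigeon, each with 15 literals).
2) At-most-one-pigeon-per-hole clauses: 15 holes * C(16,2) = 15 * 120 = 1800.
Total clauses = 16 + 1800 = 1816.

1816


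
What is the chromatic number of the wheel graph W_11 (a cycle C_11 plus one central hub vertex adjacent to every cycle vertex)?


W_11 consists of the cycle C_11 together with a hub vertex adjacent to every cycle vertex.
The cycle C_11 needs 3 colors (odd cycle -> 3).
The hub is adjacent to every cycle vertex, so it must receive a new color distinct from all of them.
Chromatic number = 3 + 1 = 4.

4


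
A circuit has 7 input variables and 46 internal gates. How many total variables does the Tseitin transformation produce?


The Tseitin transformation introduces one auxiliary variable per gate.
Total variables = inputs + gates = 7 + 46 = 53.

53


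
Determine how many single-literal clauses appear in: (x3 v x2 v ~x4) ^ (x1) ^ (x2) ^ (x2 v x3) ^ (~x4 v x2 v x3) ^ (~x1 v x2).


A unit clause contains exactly one literal.
Unit clauses found: (x1), (x2).
Count = 2.

2


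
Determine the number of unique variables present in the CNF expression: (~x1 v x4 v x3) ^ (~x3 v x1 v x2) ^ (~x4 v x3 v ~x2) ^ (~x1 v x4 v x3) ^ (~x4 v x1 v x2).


Identify each distinct variable in the formula.
Variables found: x1, x2, x3, x4.
Total distinct variables = 4.

4


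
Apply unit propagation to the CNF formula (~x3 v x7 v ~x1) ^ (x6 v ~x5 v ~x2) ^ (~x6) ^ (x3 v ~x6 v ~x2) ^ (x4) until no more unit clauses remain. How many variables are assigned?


Unit propagation repeatedly assigns the literal in any unit clause, then simplifies.
Assignments in order: x6 = F, x4 = T.
No further unit clauses remain.
Total variables assigned = 2.

2


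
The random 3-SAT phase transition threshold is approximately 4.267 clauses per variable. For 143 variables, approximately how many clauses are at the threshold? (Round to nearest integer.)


The 3-SAT phase transition occurs at approximately 4.267 clauses per variable.
m = 4.267 * 143 = 610.181.
Rounded to nearest integer: 610.

610


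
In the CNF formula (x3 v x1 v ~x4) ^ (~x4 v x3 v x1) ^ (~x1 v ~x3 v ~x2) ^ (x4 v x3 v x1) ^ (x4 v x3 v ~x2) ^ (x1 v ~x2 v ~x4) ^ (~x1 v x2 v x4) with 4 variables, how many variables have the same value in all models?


Find all satisfying assignments: 6 model(s).
Check which variables have the same value in every model.
No variable is fixed across all models.
Backbone size = 0.

0


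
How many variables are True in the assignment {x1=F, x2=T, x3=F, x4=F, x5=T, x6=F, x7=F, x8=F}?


The weight is the number of variables assigned True.
True variables: x2, x5.
Weight = 2.

2


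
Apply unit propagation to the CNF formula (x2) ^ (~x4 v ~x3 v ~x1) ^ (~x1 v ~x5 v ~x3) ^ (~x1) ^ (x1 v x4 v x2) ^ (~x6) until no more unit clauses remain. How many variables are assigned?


Unit propagation repeatedly assigns the literal in any unit clause, then simplifies.
Assignments in order: x2 = T, x1 = F, x6 = F.
No further unit clauses remain.
Total variables assigned = 3.

3


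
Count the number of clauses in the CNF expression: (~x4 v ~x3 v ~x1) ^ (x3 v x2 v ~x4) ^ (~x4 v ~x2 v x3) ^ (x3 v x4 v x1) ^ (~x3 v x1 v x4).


Each group enclosed in parentheses joined by ^ is one clause.
Counting the conjuncts: 5 clauses.

5


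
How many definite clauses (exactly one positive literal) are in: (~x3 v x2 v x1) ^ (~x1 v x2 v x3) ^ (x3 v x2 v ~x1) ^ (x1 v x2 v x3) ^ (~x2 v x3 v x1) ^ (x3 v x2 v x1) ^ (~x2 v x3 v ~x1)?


A definite clause has exactly one positive literal.
Clause 1: 2 positive -> not definite
Clause 2: 2 positive -> not definite
Clause 3: 2 positive -> not definite
Clause 4: 3 positive -> not definite
Clause 5: 2 positive -> not definite
Clause 6: 3 positive -> not definite
Clause 7: 1 positive -> definite
Definite clause count = 1.

1


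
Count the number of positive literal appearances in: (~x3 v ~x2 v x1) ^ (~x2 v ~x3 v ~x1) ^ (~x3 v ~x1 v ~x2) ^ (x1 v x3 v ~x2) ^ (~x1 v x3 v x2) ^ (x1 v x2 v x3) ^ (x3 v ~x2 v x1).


Scan each clause for unnegated literals.
Clause 1: 1 positive; Clause 2: 0 positive; Clause 3: 0 positive; Clause 4: 2 positive; Clause 5: 2 positive; Clause 6: 3 positive; Clause 7: 2 positive.
Total positive literal occurrences = 10.

10


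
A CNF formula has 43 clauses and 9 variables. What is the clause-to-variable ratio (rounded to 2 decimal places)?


Clause-to-variable ratio = clauses / variables.
43 / 9 = 4.78.

4.78


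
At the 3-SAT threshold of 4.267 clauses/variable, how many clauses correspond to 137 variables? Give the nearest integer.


The 3-SAT phase transition occurs at approximately 4.267 clauses per variable.
m = 4.267 * 137 = 584.579.
Rounded to nearest integer: 585.

585


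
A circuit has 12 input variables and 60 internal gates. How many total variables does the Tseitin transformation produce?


The Tseitin transformation introduces one auxiliary variable per gate.
Total variables = inputs + gates = 12 + 60 = 72.

72


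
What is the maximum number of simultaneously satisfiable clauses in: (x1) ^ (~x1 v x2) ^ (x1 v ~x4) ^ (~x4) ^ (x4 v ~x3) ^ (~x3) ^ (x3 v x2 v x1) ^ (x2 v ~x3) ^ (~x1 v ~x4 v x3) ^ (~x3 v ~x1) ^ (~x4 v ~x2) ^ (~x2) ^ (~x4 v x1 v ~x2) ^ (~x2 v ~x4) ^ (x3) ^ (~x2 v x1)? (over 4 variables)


Enumerate all 16 truth assignments.
For each, count how many of the 16 clauses are satisfied.
The formula is not fully satisfiable, so the maximum is below 16.
Maximum simultaneously satisfiable clauses = 14.

14


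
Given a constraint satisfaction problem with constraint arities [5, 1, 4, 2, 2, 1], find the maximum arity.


The arities are: 5, 1, 4, 2, 2, 1.
Scan for the maximum value.
Maximum arity = 5.

5


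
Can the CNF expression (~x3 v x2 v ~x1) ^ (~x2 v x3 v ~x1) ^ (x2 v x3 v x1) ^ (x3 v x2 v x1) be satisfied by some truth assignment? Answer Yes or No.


Check all 8 possible truth assignments.
Number of satisfying assignments found: 5.
The formula is satisfiable.

Yes


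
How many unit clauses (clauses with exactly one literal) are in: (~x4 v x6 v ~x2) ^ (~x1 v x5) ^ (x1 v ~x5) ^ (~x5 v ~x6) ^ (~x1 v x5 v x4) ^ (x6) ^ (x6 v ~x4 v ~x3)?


A unit clause contains exactly one literal.
Unit clauses found: (x6).
Count = 1.

1


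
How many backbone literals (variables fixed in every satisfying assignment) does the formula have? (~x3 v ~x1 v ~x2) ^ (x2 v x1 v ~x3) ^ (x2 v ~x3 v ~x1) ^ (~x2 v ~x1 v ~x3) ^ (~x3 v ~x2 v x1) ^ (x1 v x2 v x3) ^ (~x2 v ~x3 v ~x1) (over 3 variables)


Find all satisfying assignments: 3 model(s).
Check which variables have the same value in every model.
Fixed variables: x3=F.
Backbone size = 1.

1


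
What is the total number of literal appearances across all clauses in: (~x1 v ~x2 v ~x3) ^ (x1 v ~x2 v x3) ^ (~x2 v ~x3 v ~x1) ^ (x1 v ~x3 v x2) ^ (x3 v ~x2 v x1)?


Clause lengths: 3, 3, 3, 3, 3.
Sum = 3 + 3 + 3 + 3 + 3 = 15.

15


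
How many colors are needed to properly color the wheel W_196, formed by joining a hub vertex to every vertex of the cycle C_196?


W_196 consists of the cycle C_196 together with a hub vertex adjacent to every cycle vertex.
The cycle C_196 needs 2 colors (even cycle -> 2).
The hub is adjacent to every cycle vertex, so it must receive a new color distinct from all of them.
Chromatic number = 2 + 1 = 3.

3


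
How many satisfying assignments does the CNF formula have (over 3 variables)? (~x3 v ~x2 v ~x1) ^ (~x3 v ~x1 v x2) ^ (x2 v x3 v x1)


Enumerate all 8 truth assignments over 3 variables.
Test each against every clause.
Satisfying assignments found: 5.

5


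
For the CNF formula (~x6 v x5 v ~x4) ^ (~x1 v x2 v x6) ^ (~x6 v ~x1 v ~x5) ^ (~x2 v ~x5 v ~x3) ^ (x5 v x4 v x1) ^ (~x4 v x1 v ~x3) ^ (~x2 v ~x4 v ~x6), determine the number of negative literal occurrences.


Scan each clause for negated literals.
Clause 1: 2 negative; Clause 2: 1 negative; Clause 3: 3 negative; Clause 4: 3 negative; Clause 5: 0 negative; Clause 6: 2 negative; Clause 7: 3 negative.
Total negative literal occurrences = 14.

14


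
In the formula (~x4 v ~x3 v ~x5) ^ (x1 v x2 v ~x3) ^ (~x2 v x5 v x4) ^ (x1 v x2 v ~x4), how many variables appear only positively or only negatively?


A pure literal appears in only one polarity across all clauses.
Pure literals: x1 (positive only), x3 (negative only).
Count = 2.

2


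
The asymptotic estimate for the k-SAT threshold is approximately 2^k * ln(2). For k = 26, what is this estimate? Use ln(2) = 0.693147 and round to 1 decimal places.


Using the asymptotic formula: threshold ~ 2^k * ln(2).
2^26 = 67108864.
67108864 * 0.693147 = 46516307.8.

46516307.8


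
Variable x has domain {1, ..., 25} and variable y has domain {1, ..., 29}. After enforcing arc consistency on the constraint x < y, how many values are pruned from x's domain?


For the constraint x < y, x needs a supporting value in y's domain.
x can be at most 28 (one less than y's maximum).
Valid x values from domain: 25 out of 25.
Pruned = 25 - 25 = 0.

0


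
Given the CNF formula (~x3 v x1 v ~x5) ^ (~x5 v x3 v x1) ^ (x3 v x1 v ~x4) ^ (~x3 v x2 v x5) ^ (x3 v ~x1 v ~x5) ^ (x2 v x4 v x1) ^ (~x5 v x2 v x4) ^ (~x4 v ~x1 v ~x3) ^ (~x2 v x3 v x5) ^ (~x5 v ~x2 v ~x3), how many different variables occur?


Identify each distinct variable in the formula.
Variables found: x1, x2, x3, x4, x5.
Total distinct variables = 5.

5


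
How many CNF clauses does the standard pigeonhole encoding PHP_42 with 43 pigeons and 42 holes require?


The PHP encoding has two parts:
1) At-least-one-hole clauses: 43 (one per pigeon, each with 42 literals).
2) At-most-one-pigeon-per-hole clauses: 42 holes * C(43,2) = 42 * 903 = 37926.
Total clauses = 43 + 37926 = 37969.

37969


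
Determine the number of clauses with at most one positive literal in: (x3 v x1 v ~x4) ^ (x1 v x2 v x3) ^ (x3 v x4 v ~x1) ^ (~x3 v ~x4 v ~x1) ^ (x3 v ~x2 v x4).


A Horn clause has at most one positive literal.
Clause 1: 2 positive lit(s) -> not Horn
Clause 2: 3 positive lit(s) -> not Horn
Clause 3: 2 positive lit(s) -> not Horn
Clause 4: 0 positive lit(s) -> Horn
Clause 5: 2 positive lit(s) -> not Horn
Total Horn clauses = 1.

1


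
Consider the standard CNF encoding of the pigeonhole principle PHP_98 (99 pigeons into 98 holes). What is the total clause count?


The PHP encoding has two parts:
1) At-least-one-hole clauses: 99 (one per pigeon, each with 98 literals).
2) At-most-one-pigeon-per-hole clauses: 98 holes * C(99,2) = 98 * 4851 = 475398.
Total clauses = 99 + 475398 = 475497.

475497


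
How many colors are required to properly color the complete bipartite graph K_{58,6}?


K_{58,6} is bipartite by definition: the two parts are independent sets, with every edge crossing between them.
Color all vertices in one part with color 1 and all vertices in the other part with color 2.
Since the graph has at least one edge, one color does not suffice.
Chromatic number = 2.

2


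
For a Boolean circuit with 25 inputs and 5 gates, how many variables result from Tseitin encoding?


The Tseitin transformation introduces one auxiliary variable per gate.
Total variables = inputs + gates = 25 + 5 = 30.

30


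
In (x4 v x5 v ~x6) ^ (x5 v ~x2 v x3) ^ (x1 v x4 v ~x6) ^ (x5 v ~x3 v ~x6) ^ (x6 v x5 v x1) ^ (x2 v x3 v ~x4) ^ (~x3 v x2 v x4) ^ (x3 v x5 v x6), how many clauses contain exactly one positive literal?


A definite clause has exactly one positive literal.
Clause 1: 2 positive -> not definite
Clause 2: 2 positive -> not definite
Clause 3: 2 positive -> not definite
Clause 4: 1 positive -> definite
Clause 5: 3 positive -> not definite
Clause 6: 2 positive -> not definite
Clause 7: 2 positive -> not definite
Clause 8: 3 positive -> not definite
Definite clause count = 1.

1


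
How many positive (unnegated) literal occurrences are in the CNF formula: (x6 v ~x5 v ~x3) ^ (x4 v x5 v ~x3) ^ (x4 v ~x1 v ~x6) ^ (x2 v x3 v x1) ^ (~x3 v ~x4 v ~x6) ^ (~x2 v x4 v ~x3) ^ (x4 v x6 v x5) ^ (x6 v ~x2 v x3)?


Scan each clause for unnegated literals.
Clause 1: 1 positive; Clause 2: 2 positive; Clause 3: 1 positive; Clause 4: 3 positive; Clause 5: 0 positive; Clause 6: 1 positive; Clause 7: 3 positive; Clause 8: 2 positive.
Total positive literal occurrences = 13.

13


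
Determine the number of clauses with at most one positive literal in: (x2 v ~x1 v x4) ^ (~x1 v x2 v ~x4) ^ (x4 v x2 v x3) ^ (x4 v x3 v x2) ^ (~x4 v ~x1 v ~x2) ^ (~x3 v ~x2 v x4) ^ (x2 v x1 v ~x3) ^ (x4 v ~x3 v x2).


A Horn clause has at most one positive literal.
Clause 1: 2 positive lit(s) -> not Horn
Clause 2: 1 positive lit(s) -> Horn
Clause 3: 3 positive lit(s) -> not Horn
Clause 4: 3 positive lit(s) -> not Horn
Clause 5: 0 positive lit(s) -> Horn
Clause 6: 1 positive lit(s) -> Horn
Clause 7: 2 positive lit(s) -> not Horn
Clause 8: 2 positive lit(s) -> not Horn
Total Horn clauses = 3.

3


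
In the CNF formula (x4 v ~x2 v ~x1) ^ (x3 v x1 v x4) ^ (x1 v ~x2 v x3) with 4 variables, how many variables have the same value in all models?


Find all satisfying assignments: 11 model(s).
Check which variables have the same value in every model.
No variable is fixed across all models.
Backbone size = 0.

0


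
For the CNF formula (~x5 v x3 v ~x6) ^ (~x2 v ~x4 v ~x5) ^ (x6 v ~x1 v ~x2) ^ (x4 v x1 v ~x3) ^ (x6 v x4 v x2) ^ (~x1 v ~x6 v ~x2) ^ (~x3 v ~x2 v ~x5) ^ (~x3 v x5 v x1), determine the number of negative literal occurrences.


Scan each clause for negated literals.
Clause 1: 2 negative; Clause 2: 3 negative; Clause 3: 2 negative; Clause 4: 1 negative; Clause 5: 0 negative; Clause 6: 3 negative; Clause 7: 3 negative; Clause 8: 1 negative.
Total negative literal occurrences = 15.

15


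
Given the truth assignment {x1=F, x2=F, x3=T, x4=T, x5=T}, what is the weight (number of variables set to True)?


The weight is the number of variables assigned True.
True variables: x3, x4, x5.
Weight = 3.

3


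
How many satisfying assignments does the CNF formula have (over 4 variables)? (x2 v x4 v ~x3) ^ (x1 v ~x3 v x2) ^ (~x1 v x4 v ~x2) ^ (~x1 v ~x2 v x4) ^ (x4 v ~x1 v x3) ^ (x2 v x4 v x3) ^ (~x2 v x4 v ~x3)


Enumerate all 16 truth assignments over 4 variables.
Test each against every clause.
Satisfying assignments found: 8.

8


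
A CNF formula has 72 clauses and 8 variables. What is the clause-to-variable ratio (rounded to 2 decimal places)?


Clause-to-variable ratio = clauses / variables.
72 / 8 = 9.0.

9.0


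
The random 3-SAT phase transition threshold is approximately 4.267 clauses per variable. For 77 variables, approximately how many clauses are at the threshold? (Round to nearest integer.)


The 3-SAT phase transition occurs at approximately 4.267 clauses per variable.
m = 4.267 * 77 = 328.559.
Rounded to nearest integer: 329.

329


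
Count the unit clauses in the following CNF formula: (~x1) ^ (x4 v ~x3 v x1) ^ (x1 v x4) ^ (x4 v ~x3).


A unit clause contains exactly one literal.
Unit clauses found: (~x1).
Count = 1.

1


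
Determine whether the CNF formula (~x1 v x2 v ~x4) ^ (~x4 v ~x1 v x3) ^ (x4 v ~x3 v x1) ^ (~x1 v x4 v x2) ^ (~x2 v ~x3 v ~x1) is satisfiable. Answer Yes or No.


Check all 16 possible truth assignments.
Number of satisfying assignments found: 7.
The formula is satisfiable.

Yes


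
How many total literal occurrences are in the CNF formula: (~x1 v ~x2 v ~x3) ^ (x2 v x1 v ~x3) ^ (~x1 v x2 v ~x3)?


Clause lengths: 3, 3, 3.
Sum = 3 + 3 + 3 = 9.

9


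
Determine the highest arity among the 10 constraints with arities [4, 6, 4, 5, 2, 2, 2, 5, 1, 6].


The arities are: 4, 6, 4, 5, 2, 2, 2, 5, 1, 6.
Scan for the maximum value.
Maximum arity = 6.

6


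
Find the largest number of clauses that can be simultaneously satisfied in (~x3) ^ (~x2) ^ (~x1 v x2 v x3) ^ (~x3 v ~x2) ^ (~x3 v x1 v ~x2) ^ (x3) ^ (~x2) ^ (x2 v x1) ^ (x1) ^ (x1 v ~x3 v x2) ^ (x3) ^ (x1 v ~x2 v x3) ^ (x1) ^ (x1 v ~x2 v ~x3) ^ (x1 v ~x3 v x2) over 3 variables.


Enumerate all 8 truth assignments.
For each, count how many of the 15 clauses are satisfied.
The formula is not fully satisfiable, so the maximum is below 15.
Maximum simultaneously satisfiable clauses = 14.

14


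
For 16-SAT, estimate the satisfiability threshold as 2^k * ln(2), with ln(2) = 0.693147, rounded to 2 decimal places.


Using the asymptotic formula: threshold ~ 2^k * ln(2).
2^16 = 65536.
65536 * 0.693147 = 45426.08.

45426.08


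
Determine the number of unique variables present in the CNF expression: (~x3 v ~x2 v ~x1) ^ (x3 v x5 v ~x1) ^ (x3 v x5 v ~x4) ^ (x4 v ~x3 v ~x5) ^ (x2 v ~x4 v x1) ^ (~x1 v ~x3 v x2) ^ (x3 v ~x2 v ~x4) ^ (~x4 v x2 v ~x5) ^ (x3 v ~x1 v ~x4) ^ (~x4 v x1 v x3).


Identify each distinct variable in the formula.
Variables found: x1, x2, x3, x4, x5.
Total distinct variables = 5.

5


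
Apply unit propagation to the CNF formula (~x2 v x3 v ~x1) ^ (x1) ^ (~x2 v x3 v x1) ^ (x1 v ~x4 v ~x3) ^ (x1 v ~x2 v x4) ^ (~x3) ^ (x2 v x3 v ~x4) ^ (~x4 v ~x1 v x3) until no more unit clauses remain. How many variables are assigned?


Unit propagation repeatedly assigns the literal in any unit clause, then simplifies.
Assignments in order: x1 = T, x3 = F, x2 = F, x4 = F.
No further unit clauses remain.
Total variables assigned = 4.

4


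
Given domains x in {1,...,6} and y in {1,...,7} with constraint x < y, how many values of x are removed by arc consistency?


For the constraint x < y, x needs a supporting value in y's domain.
x can be at most 6 (one less than y's maximum).
Valid x values from domain: 6 out of 6.
Pruned = 6 - 6 = 0.

0


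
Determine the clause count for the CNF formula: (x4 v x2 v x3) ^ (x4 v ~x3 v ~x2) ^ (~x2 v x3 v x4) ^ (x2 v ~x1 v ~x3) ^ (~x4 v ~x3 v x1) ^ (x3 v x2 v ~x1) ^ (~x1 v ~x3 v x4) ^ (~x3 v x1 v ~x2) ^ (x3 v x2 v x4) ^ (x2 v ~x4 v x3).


Each group enclosed in parentheses joined by ^ is one clause.
Counting the conjuncts: 10 clauses.

10


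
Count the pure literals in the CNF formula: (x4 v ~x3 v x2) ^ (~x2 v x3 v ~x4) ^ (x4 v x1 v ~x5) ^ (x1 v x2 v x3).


A pure literal appears in only one polarity across all clauses.
Pure literals: x1 (positive only), x5 (negative only).
Count = 2.

2


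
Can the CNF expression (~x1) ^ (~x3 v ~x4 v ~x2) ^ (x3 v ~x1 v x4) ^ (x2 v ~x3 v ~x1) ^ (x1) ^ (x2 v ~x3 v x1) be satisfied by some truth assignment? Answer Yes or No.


Check all 16 possible truth assignments.
Number of satisfying assignments found: 0.
The formula is unsatisfiable.

No


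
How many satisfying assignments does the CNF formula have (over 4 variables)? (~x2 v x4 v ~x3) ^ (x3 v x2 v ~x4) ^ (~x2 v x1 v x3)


Enumerate all 16 truth assignments over 4 variables.
Test each against every clause.
Satisfying assignments found: 10.

10


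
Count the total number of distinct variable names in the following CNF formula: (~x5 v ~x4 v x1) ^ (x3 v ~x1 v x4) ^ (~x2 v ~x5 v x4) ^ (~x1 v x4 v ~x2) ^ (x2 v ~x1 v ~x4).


Identify each distinct variable in the formula.
Variables found: x1, x2, x3, x4, x5.
Total distinct variables = 5.

5


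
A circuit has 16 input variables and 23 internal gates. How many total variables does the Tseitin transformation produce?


The Tseitin transformation introduces one auxiliary variable per gate.
Total variables = inputs + gates = 16 + 23 = 39.

39


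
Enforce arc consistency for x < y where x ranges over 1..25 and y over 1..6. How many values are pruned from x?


For the constraint x < y, x needs a supporting value in y's domain.
x can be at most 5 (one less than y's maximum).
Valid x values from domain: 5 out of 25.
Pruned = 25 - 5 = 20.

20


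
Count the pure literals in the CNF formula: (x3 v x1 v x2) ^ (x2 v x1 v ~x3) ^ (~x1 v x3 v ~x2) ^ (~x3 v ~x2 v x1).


A pure literal appears in only one polarity across all clauses.
No pure literals found.
Count = 0.

0


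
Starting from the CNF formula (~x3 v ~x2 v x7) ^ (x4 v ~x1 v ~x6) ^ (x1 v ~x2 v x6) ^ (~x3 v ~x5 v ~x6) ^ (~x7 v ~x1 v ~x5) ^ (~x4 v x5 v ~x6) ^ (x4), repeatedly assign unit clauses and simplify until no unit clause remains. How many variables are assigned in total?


Unit propagation repeatedly assigns the literal in any unit clause, then simplifies.
Assignments in order: x4 = T.
No further unit clauses remain.
Total variables assigned = 1.

1


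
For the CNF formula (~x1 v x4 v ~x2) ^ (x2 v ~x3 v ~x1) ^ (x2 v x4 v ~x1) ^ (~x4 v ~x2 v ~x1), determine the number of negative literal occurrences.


Scan each clause for negated literals.
Clause 1: 2 negative; Clause 2: 2 negative; Clause 3: 1 negative; Clause 4: 3 negative.
Total negative literal occurrences = 8.

8


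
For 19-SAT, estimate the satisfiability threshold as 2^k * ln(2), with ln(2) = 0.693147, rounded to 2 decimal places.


Using the asymptotic formula: threshold ~ 2^k * ln(2).
2^19 = 524288.
524288 * 0.693147 = 363408.65.

363408.65


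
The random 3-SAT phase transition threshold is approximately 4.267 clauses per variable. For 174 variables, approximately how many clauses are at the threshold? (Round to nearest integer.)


The 3-SAT phase transition occurs at approximately 4.267 clauses per variable.
m = 4.267 * 174 = 742.458.
Rounded to nearest integer: 742.

742


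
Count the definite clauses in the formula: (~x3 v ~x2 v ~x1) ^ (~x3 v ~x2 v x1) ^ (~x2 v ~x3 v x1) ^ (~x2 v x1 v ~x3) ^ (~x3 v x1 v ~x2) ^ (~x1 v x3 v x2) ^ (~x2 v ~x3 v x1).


A definite clause has exactly one positive literal.
Clause 1: 0 positive -> not definite
Clause 2: 1 positive -> definite
Clause 3: 1 positive -> definite
Clause 4: 1 positive -> definite
Clause 5: 1 positive -> definite
Clause 6: 2 positive -> not definite
Clause 7: 1 positive -> definite
Definite clause count = 5.

5


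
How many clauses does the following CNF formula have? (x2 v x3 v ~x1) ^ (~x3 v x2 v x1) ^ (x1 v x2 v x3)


Each group enclosed in parentheses joined by ^ is one clause.
Counting the conjuncts: 3 clauses.

3


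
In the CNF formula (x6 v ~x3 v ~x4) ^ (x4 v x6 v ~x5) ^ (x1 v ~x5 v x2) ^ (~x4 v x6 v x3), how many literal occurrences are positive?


Scan each clause for unnegated literals.
Clause 1: 1 positive; Clause 2: 2 positive; Clause 3: 2 positive; Clause 4: 2 positive.
Total positive literal occurrences = 7.

7


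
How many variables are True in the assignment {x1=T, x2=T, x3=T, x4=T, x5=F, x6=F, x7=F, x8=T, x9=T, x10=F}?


The weight is the number of variables assigned True.
True variables: x1, x2, x3, x4, x8, x9.
Weight = 6.

6


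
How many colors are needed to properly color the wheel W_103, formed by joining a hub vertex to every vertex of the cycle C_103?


W_103 consists of the cycle C_103 together with a hub vertex adjacent to every cycle vertex.
The cycle C_103 needs 3 colors (odd cycle -> 3).
The hub is adjacent to every cycle vertex, so it must receive a new color distinct from all of them.
Chromatic number = 3 + 1 = 4.

4


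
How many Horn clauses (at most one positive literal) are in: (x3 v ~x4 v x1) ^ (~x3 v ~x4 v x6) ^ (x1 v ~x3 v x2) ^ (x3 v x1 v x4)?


A Horn clause has at most one positive literal.
Clause 1: 2 positive lit(s) -> not Horn
Clause 2: 1 positive lit(s) -> Horn
Clause 3: 2 positive lit(s) -> not Horn
Clause 4: 3 positive lit(s) -> not Horn
Total Horn clauses = 1.

1


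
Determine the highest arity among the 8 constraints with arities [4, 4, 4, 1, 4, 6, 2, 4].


The arities are: 4, 4, 4, 1, 4, 6, 2, 4.
Scan for the maximum value.
Maximum arity = 6.

6


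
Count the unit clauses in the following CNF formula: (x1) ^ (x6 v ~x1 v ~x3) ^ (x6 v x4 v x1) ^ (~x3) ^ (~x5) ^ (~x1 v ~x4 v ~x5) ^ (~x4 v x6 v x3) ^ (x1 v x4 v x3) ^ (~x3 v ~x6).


A unit clause contains exactly one literal.
Unit clauses found: (x1), (~x3), (~x5).
Count = 3.

3


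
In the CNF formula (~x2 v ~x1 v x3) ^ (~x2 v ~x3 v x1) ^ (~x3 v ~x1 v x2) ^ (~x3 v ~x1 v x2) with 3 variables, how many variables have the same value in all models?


Find all satisfying assignments: 5 model(s).
Check which variables have the same value in every model.
No variable is fixed across all models.
Backbone size = 0.

0


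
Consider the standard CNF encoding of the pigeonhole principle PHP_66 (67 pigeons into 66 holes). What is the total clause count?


The PHP encoding has two parts:
1) At-least-one-hole clauses: 67 (one per pigeon, each with 66 literals).
2) At-most-one-pigeon-per-hole clauses: 66 holes * C(67,2) = 66 * 2211 = 145926.
Total clauses = 67 + 145926 = 145993.

145993


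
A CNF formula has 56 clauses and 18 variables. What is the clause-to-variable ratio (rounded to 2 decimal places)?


Clause-to-variable ratio = clauses / variables.
56 / 18 = 3.11.

3.11


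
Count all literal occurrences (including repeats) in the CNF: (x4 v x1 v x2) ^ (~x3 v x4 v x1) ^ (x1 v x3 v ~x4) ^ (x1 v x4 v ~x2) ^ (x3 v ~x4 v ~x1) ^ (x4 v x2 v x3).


Clause lengths: 3, 3, 3, 3, 3, 3.
Sum = 3 + 3 + 3 + 3 + 3 + 3 = 18.

18


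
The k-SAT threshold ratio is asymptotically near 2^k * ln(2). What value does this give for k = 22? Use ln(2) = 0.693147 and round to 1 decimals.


Using the asymptotic formula: threshold ~ 2^k * ln(2).
2^22 = 4194304.
4194304 * 0.693147 = 2907269.2.

2907269.2


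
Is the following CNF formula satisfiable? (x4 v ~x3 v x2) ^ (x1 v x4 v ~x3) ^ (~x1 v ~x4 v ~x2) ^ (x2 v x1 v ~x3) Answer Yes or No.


Check all 16 possible truth assignments.
Number of satisfying assignments found: 10.
The formula is satisfiable.

Yes


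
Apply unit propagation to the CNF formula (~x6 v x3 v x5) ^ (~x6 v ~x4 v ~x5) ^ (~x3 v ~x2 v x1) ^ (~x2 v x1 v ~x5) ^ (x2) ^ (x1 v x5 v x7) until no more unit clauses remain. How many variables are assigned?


Unit propagation repeatedly assigns the literal in any unit clause, then simplifies.
Assignments in order: x2 = T.
No further unit clauses remain.
Total variables assigned = 1.

1


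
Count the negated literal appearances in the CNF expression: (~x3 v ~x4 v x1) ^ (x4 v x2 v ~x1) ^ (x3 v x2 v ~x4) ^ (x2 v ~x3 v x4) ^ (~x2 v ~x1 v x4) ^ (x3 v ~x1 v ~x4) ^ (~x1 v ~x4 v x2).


Scan each clause for negated literals.
Clause 1: 2 negative; Clause 2: 1 negative; Clause 3: 1 negative; Clause 4: 1 negative; Clause 5: 2 negative; Clause 6: 2 negative; Clause 7: 2 negative.
Total negative literal occurrences = 11.

11


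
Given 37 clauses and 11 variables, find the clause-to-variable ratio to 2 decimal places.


Clause-to-variable ratio = clauses / variables.
37 / 11 = 3.36.

3.36


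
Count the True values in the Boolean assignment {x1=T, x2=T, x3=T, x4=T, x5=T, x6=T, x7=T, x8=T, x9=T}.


The weight is the number of variables assigned True.
True variables: x1, x2, x3, x4, x5, x6, x7, x8, x9.
Weight = 9.

9


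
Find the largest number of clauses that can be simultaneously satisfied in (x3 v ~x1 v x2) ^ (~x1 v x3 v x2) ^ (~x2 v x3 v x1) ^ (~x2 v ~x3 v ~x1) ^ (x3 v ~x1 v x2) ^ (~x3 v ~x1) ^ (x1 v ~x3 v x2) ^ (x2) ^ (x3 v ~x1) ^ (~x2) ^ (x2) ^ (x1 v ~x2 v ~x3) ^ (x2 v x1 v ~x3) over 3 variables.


Enumerate all 8 truth assignments.
For each, count how many of the 13 clauses are satisfied.
The formula is not fully satisfiable, so the maximum is below 13.
Maximum simultaneously satisfiable clauses = 11.

11


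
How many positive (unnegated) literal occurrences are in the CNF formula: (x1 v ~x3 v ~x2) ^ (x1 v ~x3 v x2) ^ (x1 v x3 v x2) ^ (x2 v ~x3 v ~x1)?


Scan each clause for unnegated literals.
Clause 1: 1 positive; Clause 2: 2 positive; Clause 3: 3 positive; Clause 4: 1 positive.
Total positive literal occurrences = 7.

7


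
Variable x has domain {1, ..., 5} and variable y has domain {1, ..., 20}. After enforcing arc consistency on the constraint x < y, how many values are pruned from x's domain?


For the constraint x < y, x needs a supporting value in y's domain.
x can be at most 19 (one less than y's maximum).
Valid x values from domain: 5 out of 5.
Pruned = 5 - 5 = 0.

0


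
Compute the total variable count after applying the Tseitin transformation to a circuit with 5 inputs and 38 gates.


The Tseitin transformation introduces one auxiliary variable per gate.
Total variables = inputs + gates = 5 + 38 = 43.

43


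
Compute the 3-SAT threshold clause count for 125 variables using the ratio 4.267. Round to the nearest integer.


The 3-SAT phase transition occurs at approximately 4.267 clauses per variable.
m = 4.267 * 125 = 533.375.
Rounded to nearest integer: 533.

533


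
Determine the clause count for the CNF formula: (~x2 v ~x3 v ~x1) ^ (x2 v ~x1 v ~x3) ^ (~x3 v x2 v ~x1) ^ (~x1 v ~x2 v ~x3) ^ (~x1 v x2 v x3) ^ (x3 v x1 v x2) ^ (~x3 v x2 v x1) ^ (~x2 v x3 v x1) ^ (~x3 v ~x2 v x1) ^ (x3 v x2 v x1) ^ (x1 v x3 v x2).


Each group enclosed in parentheses joined by ^ is one clause.
Counting the conjuncts: 11 clauses.

11


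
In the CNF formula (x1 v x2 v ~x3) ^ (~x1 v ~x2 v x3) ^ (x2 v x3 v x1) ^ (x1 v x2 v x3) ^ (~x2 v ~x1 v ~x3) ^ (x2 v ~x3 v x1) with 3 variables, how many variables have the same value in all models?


Find all satisfying assignments: 4 model(s).
Check which variables have the same value in every model.
No variable is fixed across all models.
Backbone size = 0.

0


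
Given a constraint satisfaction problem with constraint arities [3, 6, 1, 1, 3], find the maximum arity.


The arities are: 3, 6, 1, 1, 3.
Scan for the maximum value.
Maximum arity = 6.

6


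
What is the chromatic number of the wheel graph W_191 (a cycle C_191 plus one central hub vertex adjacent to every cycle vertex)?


W_191 consists of the cycle C_191 together with a hub vertex adjacent to every cycle vertex.
The cycle C_191 needs 3 colors (odd cycle -> 3).
The hub is adjacent to every cycle vertex, so it must receive a new color distinct from all of them.
Chromatic number = 3 + 1 = 4.

4


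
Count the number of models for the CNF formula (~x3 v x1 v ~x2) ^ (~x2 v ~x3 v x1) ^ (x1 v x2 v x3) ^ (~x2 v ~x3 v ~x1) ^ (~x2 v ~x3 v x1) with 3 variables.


Enumerate all 8 truth assignments over 3 variables.
Test each against every clause.
Satisfying assignments found: 5.

5


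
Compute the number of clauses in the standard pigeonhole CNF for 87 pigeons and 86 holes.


The PHP encoding has two parts:
1) At-least-one-hole clauses: 87 (one per pigeon, each with 86 literals).
2) At-most-one-pigeon-per-hole clauses: 86 holes * C(87,2) = 86 * 3741 = 321726.
Total clauses = 87 + 321726 = 321813.

321813


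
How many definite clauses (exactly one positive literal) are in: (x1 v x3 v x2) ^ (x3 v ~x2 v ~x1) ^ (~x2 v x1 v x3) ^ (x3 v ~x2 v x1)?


A definite clause has exactly one positive literal.
Clause 1: 3 positive -> not definite
Clause 2: 1 positive -> definite
Clause 3: 2 positive -> not definite
Clause 4: 2 positive -> not definite
Definite clause count = 1.

1


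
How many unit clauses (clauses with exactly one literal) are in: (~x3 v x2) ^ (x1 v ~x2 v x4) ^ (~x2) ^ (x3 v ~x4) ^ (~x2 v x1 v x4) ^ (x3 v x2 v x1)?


A unit clause contains exactly one literal.
Unit clauses found: (~x2).
Count = 1.

1


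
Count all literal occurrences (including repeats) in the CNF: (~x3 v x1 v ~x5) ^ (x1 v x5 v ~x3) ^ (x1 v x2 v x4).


Clause lengths: 3, 3, 3.
Sum = 3 + 3 + 3 = 9.

9


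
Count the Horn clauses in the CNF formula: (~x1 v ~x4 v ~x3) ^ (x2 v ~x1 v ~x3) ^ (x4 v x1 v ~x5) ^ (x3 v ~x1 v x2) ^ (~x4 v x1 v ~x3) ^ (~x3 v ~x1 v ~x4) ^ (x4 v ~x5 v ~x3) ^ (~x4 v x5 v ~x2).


A Horn clause has at most one positive literal.
Clause 1: 0 positive lit(s) -> Horn
Clause 2: 1 positive lit(s) -> Horn
Clause 3: 2 positive lit(s) -> not Horn
Clause 4: 2 positive lit(s) -> not Horn
Clause 5: 1 positive lit(s) -> Horn
Clause 6: 0 positive lit(s) -> Horn
Clause 7: 1 positive lit(s) -> Horn
Clause 8: 1 positive lit(s) -> Horn
Total Horn clauses = 6.

6


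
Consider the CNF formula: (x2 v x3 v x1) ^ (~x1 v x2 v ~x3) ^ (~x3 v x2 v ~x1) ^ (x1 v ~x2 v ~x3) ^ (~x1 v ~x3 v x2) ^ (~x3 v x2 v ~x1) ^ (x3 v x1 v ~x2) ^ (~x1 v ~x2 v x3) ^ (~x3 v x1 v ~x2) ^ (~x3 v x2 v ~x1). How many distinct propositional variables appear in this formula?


Identify each distinct variable in the formula.
Variables found: x1, x2, x3.
Total distinct variables = 3.

3


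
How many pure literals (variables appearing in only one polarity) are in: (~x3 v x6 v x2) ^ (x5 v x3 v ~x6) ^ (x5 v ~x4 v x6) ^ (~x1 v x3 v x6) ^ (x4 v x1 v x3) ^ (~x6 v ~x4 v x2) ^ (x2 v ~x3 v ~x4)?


A pure literal appears in only one polarity across all clauses.
Pure literals: x2 (positive only), x5 (positive only).
Count = 2.

2


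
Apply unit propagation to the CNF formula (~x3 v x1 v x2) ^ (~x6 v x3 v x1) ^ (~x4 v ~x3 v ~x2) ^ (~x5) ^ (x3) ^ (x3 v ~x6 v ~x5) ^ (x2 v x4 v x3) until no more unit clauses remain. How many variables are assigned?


Unit propagation repeatedly assigns the literal in any unit clause, then simplifies.
Assignments in order: x5 = F, x3 = T.
No further unit clauses remain.
Total variables assigned = 2.

2


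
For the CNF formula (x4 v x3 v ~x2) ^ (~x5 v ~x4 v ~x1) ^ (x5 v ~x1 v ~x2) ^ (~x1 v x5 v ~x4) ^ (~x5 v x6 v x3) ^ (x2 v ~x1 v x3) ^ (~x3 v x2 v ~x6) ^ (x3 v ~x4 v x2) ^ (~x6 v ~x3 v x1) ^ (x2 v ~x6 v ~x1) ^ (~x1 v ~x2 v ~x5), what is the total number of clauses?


Each group enclosed in parentheses joined by ^ is one clause.
Counting the conjuncts: 11 clauses.

11


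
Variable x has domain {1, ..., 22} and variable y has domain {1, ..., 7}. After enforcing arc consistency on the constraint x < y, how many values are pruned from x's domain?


For the constraint x < y, x needs a supporting value in y's domain.
x can be at most 6 (one less than y's maximum).
Valid x values from domain: 6 out of 22.
Pruned = 22 - 6 = 16.

16


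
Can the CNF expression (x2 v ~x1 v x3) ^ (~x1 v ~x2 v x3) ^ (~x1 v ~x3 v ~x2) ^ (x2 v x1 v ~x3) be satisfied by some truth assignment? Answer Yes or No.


Check all 8 possible truth assignments.
Number of satisfying assignments found: 4.
The formula is satisfiable.

Yes


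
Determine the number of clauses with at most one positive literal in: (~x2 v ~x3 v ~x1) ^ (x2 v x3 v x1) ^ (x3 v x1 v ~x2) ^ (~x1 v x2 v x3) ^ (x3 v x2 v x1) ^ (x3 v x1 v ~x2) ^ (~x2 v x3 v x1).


A Horn clause has at most one positive literal.
Clause 1: 0 positive lit(s) -> Horn
Clause 2: 3 positive lit(s) -> not Horn
Clause 3: 2 positive lit(s) -> not Horn
Clause 4: 2 positive lit(s) -> not Horn
Clause 5: 3 positive lit(s) -> not Horn
Clause 6: 2 positive lit(s) -> not Horn
Clause 7: 2 positive lit(s) -> not Horn
Total Horn clauses = 1.

1


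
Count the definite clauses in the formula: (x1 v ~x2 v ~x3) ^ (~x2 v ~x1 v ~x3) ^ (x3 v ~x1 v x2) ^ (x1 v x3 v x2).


A definite clause has exactly one positive literal.
Clause 1: 1 positive -> definite
Clause 2: 0 positive -> not definite
Clause 3: 2 positive -> not definite
Clause 4: 3 positive -> not definite
Definite clause count = 1.

1


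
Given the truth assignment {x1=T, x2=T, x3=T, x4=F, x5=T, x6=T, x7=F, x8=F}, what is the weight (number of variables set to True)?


The weight is the number of variables assigned True.
True variables: x1, x2, x3, x5, x6.
Weight = 5.

5


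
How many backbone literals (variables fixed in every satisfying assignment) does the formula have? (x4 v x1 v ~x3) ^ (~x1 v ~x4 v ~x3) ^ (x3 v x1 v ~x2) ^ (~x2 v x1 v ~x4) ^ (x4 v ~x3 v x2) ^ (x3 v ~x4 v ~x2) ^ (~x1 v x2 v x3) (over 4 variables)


Find all satisfying assignments: 5 model(s).
Check which variables have the same value in every model.
No variable is fixed across all models.
Backbone size = 0.

0


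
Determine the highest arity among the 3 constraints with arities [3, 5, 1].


The arities are: 3, 5, 1.
Scan for the maximum value.
Maximum arity = 5.

5


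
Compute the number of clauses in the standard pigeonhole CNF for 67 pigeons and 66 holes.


The PHP encoding has two parts:
1) At-least-one-hole clauses: 67 (one per pigeon, each with 66 literals).
2) At-most-one-pigeon-per-hole clauses: 66 holes * C(67,2) = 66 * 2211 = 145926.
Total clauses = 67 + 145926 = 145993.

145993


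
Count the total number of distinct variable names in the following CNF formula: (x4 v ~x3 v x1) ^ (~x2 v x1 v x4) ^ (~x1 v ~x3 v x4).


Identify each distinct variable in the formula.
Variables found: x1, x2, x3, x4.
Total distinct variables = 4.

4


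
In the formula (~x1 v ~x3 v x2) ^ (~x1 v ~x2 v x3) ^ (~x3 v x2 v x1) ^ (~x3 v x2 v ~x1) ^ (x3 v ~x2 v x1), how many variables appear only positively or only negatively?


A pure literal appears in only one polarity across all clauses.
No pure literals found.
Count = 0.

0


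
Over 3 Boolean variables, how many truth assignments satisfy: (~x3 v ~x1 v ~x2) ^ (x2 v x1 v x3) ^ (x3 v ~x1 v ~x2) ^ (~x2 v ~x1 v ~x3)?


Enumerate all 8 truth assignments over 3 variables.
Test each against every clause.
Satisfying assignments found: 5.

5


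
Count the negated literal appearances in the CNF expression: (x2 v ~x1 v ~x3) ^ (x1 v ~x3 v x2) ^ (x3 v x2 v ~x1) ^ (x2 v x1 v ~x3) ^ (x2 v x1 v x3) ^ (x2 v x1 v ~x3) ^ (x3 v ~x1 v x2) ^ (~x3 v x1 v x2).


Scan each clause for negated literals.
Clause 1: 2 negative; Clause 2: 1 negative; Clause 3: 1 negative; Clause 4: 1 negative; Clause 5: 0 negative; Clause 6: 1 negative; Clause 7: 1 negative; Clause 8: 1 negative.
Total negative literal occurrences = 8.

8


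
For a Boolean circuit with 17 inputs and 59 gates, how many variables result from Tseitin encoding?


The Tseitin transformation introduces one auxiliary variable per gate.
Total variables = inputs + gates = 17 + 59 = 76.

76


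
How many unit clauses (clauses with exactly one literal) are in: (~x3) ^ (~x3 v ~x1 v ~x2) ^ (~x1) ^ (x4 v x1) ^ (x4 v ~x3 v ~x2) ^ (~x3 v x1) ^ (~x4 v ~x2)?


A unit clause contains exactly one literal.
Unit clauses found: (~x3), (~x1).
Count = 2.

2


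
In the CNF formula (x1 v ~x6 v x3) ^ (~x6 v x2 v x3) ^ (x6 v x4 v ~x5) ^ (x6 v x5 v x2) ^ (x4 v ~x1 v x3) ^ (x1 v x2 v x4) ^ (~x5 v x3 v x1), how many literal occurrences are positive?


Scan each clause for unnegated literals.
Clause 1: 2 positive; Clause 2: 2 positive; Clause 3: 2 positive; Clause 4: 3 positive; Clause 5: 2 positive; Clause 6: 3 positive; Clause 7: 2 positive.
Total positive literal occurrences = 16.

16


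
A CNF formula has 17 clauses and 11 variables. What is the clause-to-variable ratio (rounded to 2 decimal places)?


Clause-to-variable ratio = clauses / variables.
17 / 11 = 1.55.

1.55


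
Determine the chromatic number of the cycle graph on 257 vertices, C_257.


An odd cycle cannot be 2-colored: alternating two colors around the cycle returns to the start with a conflict.
Since 257 is odd, three colors are required (and three suffice).
Chromatic number = 3.

3


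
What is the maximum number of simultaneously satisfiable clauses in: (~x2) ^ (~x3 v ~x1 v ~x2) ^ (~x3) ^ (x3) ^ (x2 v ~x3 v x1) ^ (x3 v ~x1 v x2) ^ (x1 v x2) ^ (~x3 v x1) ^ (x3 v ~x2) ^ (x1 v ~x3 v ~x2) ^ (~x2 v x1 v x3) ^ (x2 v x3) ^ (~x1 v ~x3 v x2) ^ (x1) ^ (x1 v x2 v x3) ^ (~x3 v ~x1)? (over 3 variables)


Enumerate all 8 truth assignments.
For each, count how many of the 16 clauses are satisfied.
The formula is not fully satisfiable, so the maximum is below 16.
Maximum simultaneously satisfiable clauses = 13.

13


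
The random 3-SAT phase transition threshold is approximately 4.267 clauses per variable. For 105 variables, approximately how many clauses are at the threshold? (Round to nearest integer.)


The 3-SAT phase transition occurs at approximately 4.267 clauses per variable.
m = 4.267 * 105 = 448.035.
Rounded to nearest integer: 448.

448


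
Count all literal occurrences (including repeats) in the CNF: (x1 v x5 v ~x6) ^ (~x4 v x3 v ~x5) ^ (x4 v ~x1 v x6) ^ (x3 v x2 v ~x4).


Clause lengths: 3, 3, 3, 3.
Sum = 3 + 3 + 3 + 3 = 12.

12
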